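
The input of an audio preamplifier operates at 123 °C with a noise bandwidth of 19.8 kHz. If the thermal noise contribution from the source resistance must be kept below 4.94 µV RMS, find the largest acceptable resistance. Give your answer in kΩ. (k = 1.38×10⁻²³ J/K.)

T = 123 °C + 273.15 = 396.15 K
Johnson–Nyquist: V_n = √(4kTRB) ⇒ R = V_n² / (4kTB)
4kTB = 4 × 1.38×10⁻²³ × 396.15 × 1.98×10⁴ = 4.33×10⁻¹⁶
R = (4.94×10⁻⁶)² / 4.33×10⁻¹⁶ = 5.64×10⁴ Ω = 56.4 kΩ

56.4 kΩ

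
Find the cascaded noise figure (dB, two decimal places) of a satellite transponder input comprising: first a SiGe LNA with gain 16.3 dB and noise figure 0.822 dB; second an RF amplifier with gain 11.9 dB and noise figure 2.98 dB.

0.90 dB

Convert to linear (a loss of L dB is a gain of −L dB): F_i = 10^(NF_i/10), G_i = 10^(G_i,dB/10)
  Stage 1: F_1 = 10^(0.822/10) = 1.208, G_1 = 10^(16.3/10) = 42.66
  Stage 2: F_2 = 10^(2.98/10) = 1.986, G_2 = 10^(11.9/10) = 15.49
Friis cascade:
  F = 1.208 + (1.986 − 1)/42.66 = 1.231
NF = 10 log₁₀(1.231) = 0.90 dB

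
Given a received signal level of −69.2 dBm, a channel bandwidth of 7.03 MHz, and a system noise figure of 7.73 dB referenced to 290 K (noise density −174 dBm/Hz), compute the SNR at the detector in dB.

28.6 dB

Noise floor: N = −174 + 10 log₁₀(B) + NF
10 log₁₀(7.03×10⁶) = 68.47 dB
N = −174 + 68.47 + 7.73 = −97.80 dBm
SNR = P_sig − N = −69.2 − (−97.80) = 28.60 dB → 28.6 dB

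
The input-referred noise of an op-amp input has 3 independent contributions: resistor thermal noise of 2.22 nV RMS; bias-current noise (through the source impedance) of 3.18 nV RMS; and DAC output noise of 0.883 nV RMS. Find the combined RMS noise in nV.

3.98 nV

Uncorrelated sources add in power (mean-square): V_tot = √(ΣV_i²)
V_tot = √[(2.22×10⁻⁹)² + (3.18×10⁻⁹)² + (8.83×10⁻¹⁰)²] = 3.98×10⁻⁹ V = 3.98 nV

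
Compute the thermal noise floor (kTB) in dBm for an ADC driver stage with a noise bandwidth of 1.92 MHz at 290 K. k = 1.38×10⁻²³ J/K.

P_n = kTB = 1.38×10⁻²³ × 290 × 1.92×10⁶ = 7.68×10⁻¹⁵ W
In dBm: 10 log₁₀(7.68×10⁻¹⁵ / 10⁻³) = −111.1 dBm

−111.1 dBm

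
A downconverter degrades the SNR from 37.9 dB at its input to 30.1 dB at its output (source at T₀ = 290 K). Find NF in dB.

7.8 dB

NF (dB) = SNR_in(dB) − SNR_out(dB) when the source is at T₀
NF = 37.9 − 30.1 = 7.8 dB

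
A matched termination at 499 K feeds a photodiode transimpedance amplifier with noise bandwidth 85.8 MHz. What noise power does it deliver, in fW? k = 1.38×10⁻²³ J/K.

591 fW

P_n = kTB = 1.38×10⁻²³ × 499 × 8.58×10⁷ = 5.91×10⁻¹³ W = 591 fW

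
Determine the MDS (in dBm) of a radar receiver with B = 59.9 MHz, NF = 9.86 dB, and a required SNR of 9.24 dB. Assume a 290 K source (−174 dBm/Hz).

−77.1 dBm

Sensitivity = −174 + 10 log₁₀(B) + NF + SNR_min
= −174 + 77.77 + 9.86 + 9.24
= −77.13 dBm → −77.1 dBm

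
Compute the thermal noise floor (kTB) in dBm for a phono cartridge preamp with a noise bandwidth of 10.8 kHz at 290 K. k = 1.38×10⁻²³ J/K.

P_n = kTB = 1.38×10⁻²³ × 290 × 1.08×10⁴ = 4.32×10⁻¹⁷ W
In dBm: 10 log₁₀(4.32×10⁻¹⁷ / 10⁻³) = −133.6 dBm

−133.6 dBm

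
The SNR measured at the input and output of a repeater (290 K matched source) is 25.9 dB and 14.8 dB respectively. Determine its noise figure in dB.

11.1 dB

NF (dB) = SNR_in(dB) − SNR_out(dB) when the source is at T₀
NF = 25.9 − 14.8 = 11.1 dB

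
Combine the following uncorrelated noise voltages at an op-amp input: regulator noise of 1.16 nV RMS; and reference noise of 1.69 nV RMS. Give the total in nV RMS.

2.05 nV

Uncorrelated sources add in power (mean-square): V_tot = √(ΣV_i²)
V_tot = √[(1.16×10⁻⁹)² + (1.69×10⁻⁹)²] = 2.05×10⁻⁹ V = 2.05 nV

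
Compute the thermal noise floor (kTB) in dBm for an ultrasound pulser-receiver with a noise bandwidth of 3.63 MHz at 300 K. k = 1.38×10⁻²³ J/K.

P_n = kTB = 1.38×10⁻²³ × 300 × 3.63×10⁶ = 1.50×10⁻¹⁴ W
In dBm: 10 log₁₀(1.50×10⁻¹⁴ / 10⁻³) = −108.2 dBm

−108.2 dBm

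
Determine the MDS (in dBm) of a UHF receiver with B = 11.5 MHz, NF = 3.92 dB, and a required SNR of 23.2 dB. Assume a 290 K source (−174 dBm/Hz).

−76.3 dBm

Sensitivity = −174 + 10 log₁₀(B) + NF + SNR_min
= −174 + 70.61 + 3.92 + 23.2
= −76.27 dBm → −76.3 dBm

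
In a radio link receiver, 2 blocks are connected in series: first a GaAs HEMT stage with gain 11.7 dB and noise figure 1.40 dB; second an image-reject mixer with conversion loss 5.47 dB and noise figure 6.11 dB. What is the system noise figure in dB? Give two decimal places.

Convert to linear (a loss of L dB is a gain of −L dB): F_i = 10^(NF_i/10), G_i = 10^(G_i,dB/10)
  Stage 1: F_1 = 10^(1.40/10) = 1.380, G_1 = 10^(11.7/10) = 14.79
  Stage 2: F_2 = 10^(6.11/10) = 4.083, G_2 = 10^(−5.47/10) = 0.2838
Friis cascade:
  F = 1.380 + (4.083 − 1)/14.79 = 1.589
NF = 10 log₁₀(1.589) = 2.01 dB

2.01 dB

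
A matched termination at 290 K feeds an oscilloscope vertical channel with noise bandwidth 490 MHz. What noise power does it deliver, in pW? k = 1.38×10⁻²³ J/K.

1.96 pW

P_n = kTB = 1.38×10⁻²³ × 290 × 4.90×10⁸ = 1.96×10⁻¹² W = 1.96 pW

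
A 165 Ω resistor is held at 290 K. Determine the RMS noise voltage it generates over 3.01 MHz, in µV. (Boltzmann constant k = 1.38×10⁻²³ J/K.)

2.82 µV

V_n = √(4kTRB)
4kTRB = 4 × 1.38×10⁻²³ × 290 × 1.65×10² × 3.01×10⁶ = 7.95×10⁻¹² V²
V_n = √(7.95×10⁻¹²) = 2.82×10⁻⁶ V = 2.82 µV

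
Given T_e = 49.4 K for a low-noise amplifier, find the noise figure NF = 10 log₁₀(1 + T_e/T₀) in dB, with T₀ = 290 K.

F = 1 + T_e/T₀ = 1 + 49.4/290 = 1.17034
NF = 10 log₁₀(1.17034) = 0.683 dB

0.683 dB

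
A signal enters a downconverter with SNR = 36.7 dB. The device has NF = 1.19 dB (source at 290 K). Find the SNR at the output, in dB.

By definition F = SNR_in/SNR_out, so in dB: SNR_out = SNR_in − NF
SNR_out = 36.7 − 1.19 = 35.51 dB

35.51 dB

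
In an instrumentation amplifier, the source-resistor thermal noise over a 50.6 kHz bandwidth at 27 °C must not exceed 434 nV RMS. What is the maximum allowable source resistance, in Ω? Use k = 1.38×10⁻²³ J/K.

225 Ω

T = 27 °C + 273.15 = 300.15 K
Johnson–Nyquist: V_n = √(4kTRB) ⇒ R = V_n² / (4kTB)
4kTB = 4 × 1.38×10⁻²³ × 300.15 × 5.06×10⁴ = 8.38×10⁻¹⁶
R = (4.34×10⁻⁷)² / 8.38×10⁻¹⁶ = 2.25×10² Ω = 225 Ω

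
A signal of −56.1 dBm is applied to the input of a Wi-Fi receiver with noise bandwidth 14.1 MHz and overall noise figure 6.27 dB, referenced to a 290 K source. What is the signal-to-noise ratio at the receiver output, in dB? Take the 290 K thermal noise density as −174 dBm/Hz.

Noise floor: N = −174 + 10 log₁₀(B) + NF
10 log₁₀(1.41×10⁷) = 71.49 dB
N = −174 + 71.49 + 6.27 = −96.24 dBm
SNR = P_sig − N = −56.1 − (−96.24) = 40.14 dB → 40.1 dB

40.1 dB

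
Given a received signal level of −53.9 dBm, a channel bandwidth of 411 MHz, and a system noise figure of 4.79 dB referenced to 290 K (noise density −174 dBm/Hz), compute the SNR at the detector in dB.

29.2 dB

Noise floor: N = −174 + 10 log₁₀(B) + NF
10 log₁₀(4.11×10⁸) = 86.14 dB
N = −174 + 86.14 + 4.79 = −83.07 dBm
SNR = P_sig − N = −53.9 − (−83.07) = 29.17 dB → 29.2 dB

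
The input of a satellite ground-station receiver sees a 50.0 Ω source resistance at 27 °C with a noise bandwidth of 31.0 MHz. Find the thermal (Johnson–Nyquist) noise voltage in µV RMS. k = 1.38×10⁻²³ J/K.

T = 27 °C + 273.15 = 300.15 K
V_n = √(4kTRB)
4kTRB = 4 × 1.38×10⁻²³ × 300.15 × 5.00×10¹ × 3.10×10⁷ = 2.57×10⁻¹¹ V²
V_n = √(2.57×10⁻¹¹) = 5.07×10⁻⁶ V = 5.07 µV

5.07 µV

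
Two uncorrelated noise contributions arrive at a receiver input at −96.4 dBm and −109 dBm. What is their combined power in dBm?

−96.2 dBm

Convert to linear, add, convert back:
P₁ = 2.29×10⁻¹³ W, P₂ = 1.26×10⁻¹⁴ W
P_tot = 2.42×10⁻¹³ W → 10 log₁₀(P_tot / 10⁻³) = −96.2 dBm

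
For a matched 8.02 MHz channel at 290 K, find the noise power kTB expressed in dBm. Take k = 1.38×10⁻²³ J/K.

−104.9 dBm

P_n = kTB = 1.38×10⁻²³ × 290 × 8.02×10⁶ = 3.21×10⁻¹⁴ W
In dBm: 10 log₁₀(3.21×10⁻¹⁴ / 10⁻³) = −104.9 dBm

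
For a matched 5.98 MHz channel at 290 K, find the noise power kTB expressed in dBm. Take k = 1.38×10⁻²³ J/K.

P_n = kTB = 1.38×10⁻²³ × 290 × 5.98×10⁶ = 2.39×10⁻¹⁴ W
In dBm: 10 log₁₀(2.39×10⁻¹⁴ / 10⁻³) = −106.2 dBm

−106.2 dBm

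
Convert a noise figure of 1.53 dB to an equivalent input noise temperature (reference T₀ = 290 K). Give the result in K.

F = 10^(1.53/10) = 1.42233
T_e = (F − 1)·T₀ = (1.42233 − 1) × 290 = 122 K

122 K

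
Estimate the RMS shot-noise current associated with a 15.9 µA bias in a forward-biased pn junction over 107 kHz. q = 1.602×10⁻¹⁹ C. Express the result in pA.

738 pA

I_n = √(2qI·B)
2qI·B = 2 × 1.602×10⁻¹⁹ × 1.59×10⁻⁵ × 1.07×10⁵ = 5.45×10⁻¹⁹ A²
I_n = √(5.45×10⁻¹⁹) = 7.38×10⁻¹⁰ A = 738 pA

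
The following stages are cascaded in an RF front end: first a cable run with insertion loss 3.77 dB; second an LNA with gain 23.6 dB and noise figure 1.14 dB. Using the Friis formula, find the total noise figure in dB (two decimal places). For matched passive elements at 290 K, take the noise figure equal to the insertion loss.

4.91 dB

Convert to linear (a loss of L dB is a gain of −L dB): F_i = 10^(NF_i/10), G_i = 10^(G_i,dB/10)
  Stage 1: F_1 = 10^(3.77/10) = 2.382, G_1 = 10^(−3.77/10) = 0.4198
  Stage 2: F_2 = 10^(1.14/10) = 1.300, G_2 = 10^(23.6/10) = 229.1
Friis cascade:
  F = 2.382 + (1.300 − 1)/0.4198 = 3.097
NF = 10 log₁₀(3.097) = 4.91 dB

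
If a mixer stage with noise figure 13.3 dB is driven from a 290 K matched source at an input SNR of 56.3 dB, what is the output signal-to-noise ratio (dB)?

43.0 dB

By definition F = SNR_in/SNR_out, so in dB: SNR_out = SNR_in − NF
SNR_out = 56.3 − 13.3 = 43.0 dB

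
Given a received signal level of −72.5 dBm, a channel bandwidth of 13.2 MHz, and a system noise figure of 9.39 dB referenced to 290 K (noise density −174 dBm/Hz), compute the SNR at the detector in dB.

Noise floor: N = −174 + 10 log₁₀(B) + NF
10 log₁₀(1.32×10⁷) = 71.21 dB
N = −174 + 71.21 + 9.39 = −93.40 dBm
SNR = P_sig − N = −72.5 − (−93.40) = 20.90 dB → 20.9 dB

20.9 dB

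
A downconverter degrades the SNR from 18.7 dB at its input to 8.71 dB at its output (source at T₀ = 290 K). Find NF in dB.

9.99 dB

NF (dB) = SNR_in(dB) − SNR_out(dB) when the source is at T₀
NF = 18.7 − 8.71 = 9.99 dB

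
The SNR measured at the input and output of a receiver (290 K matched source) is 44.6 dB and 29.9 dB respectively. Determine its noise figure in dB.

NF (dB) = SNR_in(dB) − SNR_out(dB) when the source is at T₀
NF = 44.6 − 29.9 = 14.7 dB

14.7 dB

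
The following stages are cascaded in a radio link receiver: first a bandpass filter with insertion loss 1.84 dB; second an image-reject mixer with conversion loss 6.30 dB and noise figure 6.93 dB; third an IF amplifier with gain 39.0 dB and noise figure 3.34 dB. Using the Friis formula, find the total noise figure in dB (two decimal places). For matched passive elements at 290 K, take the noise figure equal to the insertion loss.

11.78 dB

Convert to linear (a loss of L dB is a gain of −L dB): F_i = 10^(NF_i/10), G_i = 10^(G_i,dB/10)
  Stage 1: F_1 = 10^(1.84/10) = 1.528, G_1 = 10^(−1.84/10) = 0.6546
  Stage 2: F_2 = 10^(6.93/10) = 4.932, G_2 = 10^(−6.30/10) = 0.2344
  Stage 3: F_3 = 10^(3.34/10) = 2.158, G_3 = 10^(39.0/10) = 7943
Friis cascade:
  F = 1.528 + (4.932 − 1)/0.6546 + (2.158 − 1)/0.1535 = 15.08
NF = 10 log₁₀(15.08) = 11.78 dB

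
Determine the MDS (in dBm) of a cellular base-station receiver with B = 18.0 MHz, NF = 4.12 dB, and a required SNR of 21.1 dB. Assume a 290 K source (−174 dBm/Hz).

−76.2 dBm

Sensitivity = −174 + 10 log₁₀(B) + NF + SNR_min
= −174 + 72.55 + 4.12 + 21.1
= −76.23 dBm → −76.2 dBm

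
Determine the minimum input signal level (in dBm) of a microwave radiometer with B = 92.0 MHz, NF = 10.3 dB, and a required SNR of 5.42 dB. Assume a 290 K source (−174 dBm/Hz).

−78.6 dBm

Sensitivity = −174 + 10 log₁₀(B) + NF + SNR_min
= −174 + 79.64 + 10.3 + 5.42
= −78.64 dBm → −78.6 dBm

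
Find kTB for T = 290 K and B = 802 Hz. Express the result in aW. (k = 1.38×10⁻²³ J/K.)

P_n = kTB = 1.38×10⁻²³ × 290 × 8.02×10² = 3.21×10⁻¹⁸ W = 3.21 aW

3.21 aW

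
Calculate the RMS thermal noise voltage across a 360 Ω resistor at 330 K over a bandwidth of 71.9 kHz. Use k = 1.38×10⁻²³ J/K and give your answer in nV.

V_n = √(4kTRB)
4kTRB = 4 × 1.38×10⁻²³ × 330 × 3.60×10² × 7.19×10⁴ = 4.72×10⁻¹³ V²
V_n = √(4.72×10⁻¹³) = 6.87×10⁻⁷ V = 687 nV

687 nV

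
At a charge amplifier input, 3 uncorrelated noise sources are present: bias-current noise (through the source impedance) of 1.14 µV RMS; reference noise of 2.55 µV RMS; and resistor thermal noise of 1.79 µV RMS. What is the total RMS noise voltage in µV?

3.32 µV

Uncorrelated sources add in power (mean-square): V_tot = √(ΣV_i²)
V_tot = √[(1.14×10⁻⁶)² + (2.55×10⁻⁶)² + (1.79×10⁻⁶)²] = 3.32×10⁻⁶ V = 3.32 µV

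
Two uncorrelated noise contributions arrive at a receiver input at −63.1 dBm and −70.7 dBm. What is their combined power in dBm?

−62.4 dBm

Convert to linear, add, convert back:
P₁ = 4.90×10⁻¹⁰ W, P₂ = 8.51×10⁻¹¹ W
P_tot = 5.75×10⁻¹⁰ W → 10 log₁₀(P_tot / 10⁻³) = −62.4 dBm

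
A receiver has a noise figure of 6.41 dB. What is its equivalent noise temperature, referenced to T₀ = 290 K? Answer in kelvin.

F = 10^(6.41/10) = 4.37522
T_e = (F − 1)·T₀ = (4.37522 − 1) × 290 = 979 K

979 K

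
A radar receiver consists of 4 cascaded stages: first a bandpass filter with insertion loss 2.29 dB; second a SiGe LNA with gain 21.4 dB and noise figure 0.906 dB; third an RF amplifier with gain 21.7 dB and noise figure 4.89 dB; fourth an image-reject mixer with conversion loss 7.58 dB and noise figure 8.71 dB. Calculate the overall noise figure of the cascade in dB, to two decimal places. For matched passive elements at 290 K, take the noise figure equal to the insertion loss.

Convert to linear (a loss of L dB is a gain of −L dB): F_i = 10^(NF_i/10), G_i = 10^(G_i,dB/10)
  Stage 1: F_1 = 10^(2.29/10) = 1.694, G_1 = 10^(−2.29/10) = 0.5902
  Stage 2: F_2 = 10^(0.906/10) = 1.232, G_2 = 10^(21.4/10) = 138.0
  Stage 3: F_3 = 10^(4.89/10) = 3.083, G_3 = 10^(21.7/10) = 147.9
  Stage 4: F_4 = 10^(8.71/10) = 7.430, G_4 = 10^(−7.58/10) = 0.1746
Friis cascade:
  F = 1.694 + (1.232 − 1)/0.5902 + (3.083 − 1)/81.47 + (7.430 − 1)/1.205×10⁴ = 2.113
NF = 10 log₁₀(2.113) = 3.25 dB

3.25 dB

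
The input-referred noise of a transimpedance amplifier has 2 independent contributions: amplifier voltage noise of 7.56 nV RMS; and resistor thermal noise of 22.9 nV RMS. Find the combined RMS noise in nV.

Uncorrelated sources add in power (mean-square): V_tot = √(ΣV_i²)
V_tot = √[(7.56×10⁻⁹)² + (2.29×10⁻⁸)²] = 2.41×10⁻⁸ V = 24.1 nV

24.1 nV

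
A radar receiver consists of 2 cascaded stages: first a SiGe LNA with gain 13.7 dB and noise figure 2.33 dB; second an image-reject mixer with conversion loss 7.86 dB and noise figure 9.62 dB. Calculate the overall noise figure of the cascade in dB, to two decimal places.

3.13 dB

Convert to linear (a loss of L dB is a gain of −L dB): F_i = 10^(NF_i/10), G_i = 10^(G_i,dB/10)
  Stage 1: F_1 = 10^(2.33/10) = 1.710, G_1 = 10^(13.7/10) = 23.44
  Stage 2: F_2 = 10^(9.62/10) = 9.162, G_2 = 10^(−7.86/10) = 0.1637
Friis cascade:
  F = 1.710 + (9.162 − 1)/23.44 = 2.058
NF = 10 log₁₀(2.058) = 3.13 dB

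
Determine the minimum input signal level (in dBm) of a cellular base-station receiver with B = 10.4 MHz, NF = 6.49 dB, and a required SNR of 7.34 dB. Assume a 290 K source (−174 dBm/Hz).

Sensitivity = −174 + 10 log₁₀(B) + NF + SNR_min
= −174 + 70.17 + 6.49 + 7.34
= −90.00 dBm → −90.0 dBm

−90.0 dBm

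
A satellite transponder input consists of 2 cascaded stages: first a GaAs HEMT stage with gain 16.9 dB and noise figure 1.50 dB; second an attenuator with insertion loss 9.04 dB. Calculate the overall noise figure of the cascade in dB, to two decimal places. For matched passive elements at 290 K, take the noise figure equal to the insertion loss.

1.92 dB

Convert to linear (a loss of L dB is a gain of −L dB): F_i = 10^(NF_i/10), G_i = 10^(G_i,dB/10)
  Stage 1: F_1 = 10^(1.50/10) = 1.413, G_1 = 10^(16.9/10) = 48.98
  Stage 2: F_2 = 10^(9.04/10) = 8.017, G_2 = 10^(−9.04/10) = 0.1247
Friis cascade:
  F = 1.413 + (8.017 − 1)/48.98 = 1.556
NF = 10 log₁₀(1.556) = 1.92 dB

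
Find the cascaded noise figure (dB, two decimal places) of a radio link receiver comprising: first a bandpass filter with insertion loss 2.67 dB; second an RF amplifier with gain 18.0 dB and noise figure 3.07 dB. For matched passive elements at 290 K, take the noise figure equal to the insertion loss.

Convert to linear (a loss of L dB is a gain of −L dB): F_i = 10^(NF_i/10), G_i = 10^(G_i,dB/10)
  Stage 1: F_1 = 10^(2.67/10) = 1.849, G_1 = 10^(−2.67/10) = 0.5408
  Stage 2: F_2 = 10^(3.07/10) = 2.028, G_2 = 10^(18.0/10) = 63.10
Friis cascade:
  F = 1.849 + (2.028 − 1)/0.5408 = 3.750
NF = 10 log₁₀(3.750) = 5.74 dB

5.74 dB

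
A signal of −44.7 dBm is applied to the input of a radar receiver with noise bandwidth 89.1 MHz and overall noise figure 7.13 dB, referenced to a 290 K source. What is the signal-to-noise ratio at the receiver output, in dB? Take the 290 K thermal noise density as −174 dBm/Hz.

42.7 dB

Noise floor: N = −174 + 10 log₁₀(B) + NF
10 log₁₀(8.91×10⁷) = 79.5 dB
N = −174 + 79.5 + 7.13 = −87.37 dBm
SNR = P_sig − N = −44.7 − (−87.37) = 42.67 dB → 42.7 dB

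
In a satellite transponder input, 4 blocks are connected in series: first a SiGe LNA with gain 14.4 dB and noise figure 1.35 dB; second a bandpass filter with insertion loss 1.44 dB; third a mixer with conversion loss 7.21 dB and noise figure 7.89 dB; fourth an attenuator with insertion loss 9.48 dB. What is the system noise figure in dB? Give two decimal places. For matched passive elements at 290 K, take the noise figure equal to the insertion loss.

Convert to linear (a loss of L dB is a gain of −L dB): F_i = 10^(NF_i/10), G_i = 10^(G_i,dB/10)
  Stage 1: F_1 = 10^(1.35/10) = 1.365, G_1 = 10^(14.4/10) = 27.54
  Stage 2: F_2 = 10^(1.44/10) = 1.393, G_2 = 10^(−1.44/10) = 0.7178
  Stage 3: F_3 = 10^(7.89/10) = 6.152, G_3 = 10^(−7.21/10) = 0.1901
  Stage 4: F_4 = 10^(9.48/10) = 8.872, G_4 = 10^(−9.48/10) = 0.1127
Friis cascade:
  F = 1.365 + (1.393 − 1)/27.54 + (6.152 − 1)/19.77 + (8.872 − 1)/3.758 = 3.734
NF = 10 log₁₀(3.734) = 5.72 dB

5.72 dB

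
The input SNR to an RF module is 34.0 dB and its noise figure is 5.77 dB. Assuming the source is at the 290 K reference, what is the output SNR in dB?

28.23 dB

By definition F = SNR_in/SNR_out, so in dB: SNR_out = SNR_in − NF
SNR_out = 34.0 − 5.77 = 28.23 dB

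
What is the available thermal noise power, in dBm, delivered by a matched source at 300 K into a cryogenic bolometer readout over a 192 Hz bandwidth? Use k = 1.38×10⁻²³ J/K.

−151.0 dBm

P_n = kTB = 1.38×10⁻²³ × 300 × 1.92×10² = 7.95×10⁻¹⁹ W
In dBm: 10 log₁₀(7.95×10⁻¹⁹ / 10⁻³) = −151.0 dBm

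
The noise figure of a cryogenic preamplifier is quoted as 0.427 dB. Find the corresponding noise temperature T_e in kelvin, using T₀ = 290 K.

F = 10^(0.427/10) = 1.10332
T_e = (F − 1)·T₀ = (1.10332 − 1) × 290 = 30.0 K

30.0 K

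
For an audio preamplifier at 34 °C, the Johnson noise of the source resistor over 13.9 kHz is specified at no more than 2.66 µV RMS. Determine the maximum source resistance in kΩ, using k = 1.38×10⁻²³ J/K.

30.0 kΩ

T = 34 °C + 273.15 = 307.15 K
Johnson–Nyquist: V_n = √(4kTRB) ⇒ R = V_n² / (4kTB)
4kTB = 4 × 1.38×10⁻²³ × 307.15 × 1.39×10⁴ = 2.36×10⁻¹⁶
R = (2.66×10⁻⁶)² / 2.36×10⁻¹⁶ = 3.00×10⁴ Ω = 30.0 kΩ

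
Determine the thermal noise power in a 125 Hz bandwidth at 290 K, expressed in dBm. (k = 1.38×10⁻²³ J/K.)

P_n = kTB = 1.38×10⁻²³ × 290 × 1.25×10² = 5.00×10⁻¹⁹ W
In dBm: 10 log₁₀(5.00×10⁻¹⁹ / 10⁻³) = −153.0 dBm

−153.0 dBm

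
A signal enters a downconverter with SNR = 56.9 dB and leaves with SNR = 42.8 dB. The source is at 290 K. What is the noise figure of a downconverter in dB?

14.1 dB

NF (dB) = SNR_in(dB) − SNR_out(dB) when the source is at T₀
NF = 56.9 − 42.8 = 14.1 dB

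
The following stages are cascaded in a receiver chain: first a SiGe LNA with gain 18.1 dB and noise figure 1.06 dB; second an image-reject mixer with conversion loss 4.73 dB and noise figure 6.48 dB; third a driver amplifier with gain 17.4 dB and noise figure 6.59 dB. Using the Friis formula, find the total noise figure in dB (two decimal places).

1.74 dB

Convert to linear (a loss of L dB is a gain of −L dB): F_i = 10^(NF_i/10), G_i = 10^(G_i,dB/10)
  Stage 1: F_1 = 10^(1.06/10) = 1.276, G_1 = 10^(18.1/10) = 64.57
  Stage 2: F_2 = 10^(6.48/10) = 4.446, G_2 = 10^(−4.73/10) = 0.3365
  Stage 3: F_3 = 10^(6.59/10) = 4.560, G_3 = 10^(17.4/10) = 54.95
Friis cascade:
  F = 1.276 + (4.446 − 1)/64.57 + (4.560 − 1)/21.73 = 1.494
NF = 10 log₁₀(1.494) = 1.74 dB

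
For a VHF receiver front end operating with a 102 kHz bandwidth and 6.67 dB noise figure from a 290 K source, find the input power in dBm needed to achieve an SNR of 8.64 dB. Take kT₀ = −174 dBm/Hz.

Sensitivity = −174 + 10 log₁₀(B) + NF + SNR_min
= −174 + 50.09 + 6.67 + 8.64
= −108.60 dBm → −108.6 dBm

−108.6 dBm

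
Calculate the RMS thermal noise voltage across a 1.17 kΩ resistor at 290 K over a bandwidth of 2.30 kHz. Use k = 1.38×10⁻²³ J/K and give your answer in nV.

V_n = √(4kTRB)
4kTRB = 4 × 1.38×10⁻²³ × 290 × 1.17×10³ × 2.30×10³ = 4.31×10⁻¹⁴ V²
V_n = √(4.31×10⁻¹⁴) = 2.08×10⁻⁷ V = 208 nV

208 nV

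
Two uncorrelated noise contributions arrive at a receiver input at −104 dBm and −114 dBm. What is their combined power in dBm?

−103.6 dBm

Convert to linear, add, convert back:
P₁ = 3.98×10⁻¹⁴ W, P₂ = 3.98×10⁻¹⁵ W
P_tot = 4.38×10⁻¹⁴ W → 10 log₁₀(P_tot / 10⁻³) = −103.6 dBm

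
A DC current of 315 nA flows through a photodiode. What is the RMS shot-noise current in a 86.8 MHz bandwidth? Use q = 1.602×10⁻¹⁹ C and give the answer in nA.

I_n = √(2qI·B)
2qI·B = 2 × 1.602×10⁻¹⁹ × 3.15×10⁻⁷ × 8.68×10⁷ = 8.76×10⁻¹⁸ A²
I_n = √(8.76×10⁻¹⁸) = 2.96×10⁻⁹ A = 2.96 nA

2.96 nA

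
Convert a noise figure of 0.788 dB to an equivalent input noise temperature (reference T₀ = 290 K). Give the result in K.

57.7 K

F = 10^(0.788/10) = 1.19895
T_e = (F − 1)·T₀ = (1.19895 − 1) × 290 = 57.7 K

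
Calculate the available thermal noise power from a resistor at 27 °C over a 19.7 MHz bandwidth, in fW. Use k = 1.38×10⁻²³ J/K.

T = 27 °C + 273.15 = 300.15 K
P_n = kTB = 1.38×10⁻²³ × 300.15 × 1.97×10⁷ = 8.16×10⁻¹⁴ W = 81.6 fW

81.6 fW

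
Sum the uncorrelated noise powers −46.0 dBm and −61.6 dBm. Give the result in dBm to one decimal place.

−45.9 dBm

Convert to linear, add, convert back:
P₁ = 2.51×10⁻⁸ W, P₂ = 6.92×10⁻¹⁰ W
P_tot = 2.58×10⁻⁸ W → 10 log₁₀(P_tot / 10⁻³) = −45.9 dBm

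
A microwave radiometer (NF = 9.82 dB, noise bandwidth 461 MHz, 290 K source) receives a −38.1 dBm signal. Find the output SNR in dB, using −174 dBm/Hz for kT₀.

Noise floor: N = −174 + 10 log₁₀(B) + NF
10 log₁₀(4.61×10⁸) = 86.64 dB
N = −174 + 86.64 + 9.82 = −77.54 dBm
SNR = P_sig − N = −38.1 − (−77.54) = 39.44 dB → 39.4 dB

39.4 dB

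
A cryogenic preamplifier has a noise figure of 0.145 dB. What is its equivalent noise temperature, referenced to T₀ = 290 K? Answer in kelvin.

F = 10^(0.145/10) = 1.03395
T_e = (F − 1)·T₀ = (1.03395 − 1) × 290 = 9.85 K

9.85 K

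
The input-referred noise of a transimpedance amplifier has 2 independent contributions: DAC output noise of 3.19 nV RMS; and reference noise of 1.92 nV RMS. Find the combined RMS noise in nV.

Uncorrelated sources add in power (mean-square): V_tot = √(ΣV_i²)
V_tot = √[(3.19×10⁻⁹)² + (1.92×10⁻⁹)²] = 3.72×10⁻⁹ V = 3.72 nV

3.72 nV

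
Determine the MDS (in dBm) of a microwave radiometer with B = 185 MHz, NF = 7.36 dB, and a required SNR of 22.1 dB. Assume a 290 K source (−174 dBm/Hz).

−61.9 dBm

Sensitivity = −174 + 10 log₁₀(B) + NF + SNR_min
= −174 + 82.67 + 7.36 + 22.1
= −61.87 dBm → −61.9 dBm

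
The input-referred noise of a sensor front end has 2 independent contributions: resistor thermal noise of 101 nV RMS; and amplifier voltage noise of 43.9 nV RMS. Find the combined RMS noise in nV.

110 nV

Uncorrelated sources add in power (mean-square): V_tot = √(ΣV_i²)
V_tot = √[(1.01×10⁻⁷)² + (4.39×10⁻⁸)²] = 1.10×10⁻⁷ V = 110 nV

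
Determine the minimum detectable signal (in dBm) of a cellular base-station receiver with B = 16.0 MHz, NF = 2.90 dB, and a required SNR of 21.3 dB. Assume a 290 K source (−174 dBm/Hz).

Sensitivity = −174 + 10 log₁₀(B) + NF + SNR_min
= −174 + 72.04 + 2.90 + 21.3
= −77.76 dBm → −77.8 dBm

−77.8 dBm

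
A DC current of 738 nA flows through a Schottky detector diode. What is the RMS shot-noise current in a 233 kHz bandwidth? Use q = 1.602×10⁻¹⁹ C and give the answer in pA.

I_n = √(2qI·B)
2qI·B = 2 × 1.602×10⁻¹⁹ × 7.38×10⁻⁷ × 2.33×10⁵ = 5.51×10⁻²⁰ A²
I_n = √(5.51×10⁻²⁰) = 2.35×10⁻¹⁰ A = 235 pA

235 pA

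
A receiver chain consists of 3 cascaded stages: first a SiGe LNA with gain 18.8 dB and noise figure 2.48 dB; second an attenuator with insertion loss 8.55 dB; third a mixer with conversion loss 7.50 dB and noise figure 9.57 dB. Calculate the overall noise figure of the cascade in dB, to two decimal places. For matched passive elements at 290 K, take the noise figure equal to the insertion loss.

4.17 dB

Convert to linear (a loss of L dB is a gain of −L dB): F_i = 10^(NF_i/10), G_i = 10^(G_i,dB/10)
  Stage 1: F_1 = 10^(2.48/10) = 1.770, G_1 = 10^(18.8/10) = 75.86
  Stage 2: F_2 = 10^(8.55/10) = 7.161, G_2 = 10^(−8.55/10) = 0.1396
  Stage 3: F_3 = 10^(9.57/10) = 9.057, G_3 = 10^(−7.50/10) = 0.1778
Friis cascade:
  F = 1.770 + (7.161 − 1)/75.86 + (9.057 − 1)/10.59 = 2.612
NF = 10 log₁₀(2.612) = 4.17 dB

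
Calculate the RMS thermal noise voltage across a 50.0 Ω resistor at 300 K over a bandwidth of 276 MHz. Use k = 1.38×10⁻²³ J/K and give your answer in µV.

V_n = √(4kTRB)
4kTRB = 4 × 1.38×10⁻²³ × 300 × 5.00×10¹ × 2.76×10⁸ = 2.29×10⁻¹⁰ V²
V_n = √(2.29×10⁻¹⁰) = 1.51×10⁻⁵ V = 15.1 µV

15.1 µV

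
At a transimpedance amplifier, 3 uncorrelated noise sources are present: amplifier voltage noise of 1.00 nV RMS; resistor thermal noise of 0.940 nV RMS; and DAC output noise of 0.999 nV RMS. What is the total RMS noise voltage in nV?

Uncorrelated sources add in power (mean-square): V_tot = √(ΣV_i²)
V_tot = √[(1.00×10⁻⁹)² + (9.40×10⁻¹⁰)² + (9.99×10⁻¹⁰)²] = 1.70×10⁻⁹ V = 1.70 nV

1.70 nV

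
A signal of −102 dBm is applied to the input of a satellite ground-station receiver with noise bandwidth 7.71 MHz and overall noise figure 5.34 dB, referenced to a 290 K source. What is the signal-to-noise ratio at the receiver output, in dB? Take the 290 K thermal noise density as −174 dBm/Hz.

−2.2 dB

Noise floor: N = −174 + 10 log₁₀(B) + NF
10 log₁₀(7.71×10⁶) = 68.87 dB
N = −174 + 68.87 + 5.34 = −99.79 dBm
SNR = P_sig − N = −102 − (−99.79) = −2.21 dB → −2.2 dB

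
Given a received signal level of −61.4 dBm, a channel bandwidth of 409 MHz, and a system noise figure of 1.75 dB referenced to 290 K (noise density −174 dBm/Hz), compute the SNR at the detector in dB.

24.7 dB

Noise floor: N = −174 + 10 log₁₀(B) + NF
10 log₁₀(4.09×10⁸) = 86.12 dB
N = −174 + 86.12 + 1.75 = −86.13 dBm
SNR = P_sig − N = −61.4 − (−86.13) = 24.73 dB → 24.7 dB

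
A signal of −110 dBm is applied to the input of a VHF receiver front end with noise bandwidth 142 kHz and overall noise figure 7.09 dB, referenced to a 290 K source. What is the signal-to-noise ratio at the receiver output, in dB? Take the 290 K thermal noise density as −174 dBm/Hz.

5.4 dB

Noise floor: N = −174 + 10 log₁₀(B) + NF
10 log₁₀(1.42×10⁵) = 51.52 dB
N = −174 + 51.52 + 7.09 = −115.39 dBm
SNR = P_sig − N = −110 − (−115.39) = 5.39 dB → 5.4 dB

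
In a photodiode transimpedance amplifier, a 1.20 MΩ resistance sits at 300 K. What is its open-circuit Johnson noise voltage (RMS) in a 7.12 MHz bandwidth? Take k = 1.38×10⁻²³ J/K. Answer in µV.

V_n = √(4kTRB)
4kTRB = 4 × 1.38×10⁻²³ × 300 × 1.20×10⁶ × 7.12×10⁶ = 1.41×10⁻⁷ V²
V_n = √(1.41×10⁻⁷) = 3.76×10⁻⁴ V = 376 µV

376 µV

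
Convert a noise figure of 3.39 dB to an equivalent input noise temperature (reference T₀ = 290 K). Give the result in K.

F = 10^(3.39/10) = 2.18273
T_e = (F − 1)·T₀ = (2.18273 − 1) × 290 = 343 K

343 K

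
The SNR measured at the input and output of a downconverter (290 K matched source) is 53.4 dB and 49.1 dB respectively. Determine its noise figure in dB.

NF (dB) = SNR_in(dB) − SNR_out(dB) when the source is at T₀
NF = 53.4 − 49.1 = 4.3 dB

4.3 dB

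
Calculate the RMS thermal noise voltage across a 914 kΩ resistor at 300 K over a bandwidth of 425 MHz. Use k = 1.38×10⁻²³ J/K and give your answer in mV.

V_n = √(4kTRB)
4kTRB = 4 × 1.38×10⁻²³ × 300 × 9.14×10⁵ × 4.25×10⁸ = 6.43×10⁻⁶ V²
V_n = √(6.43×10⁻⁶) = 2.54×10⁻³ V = 2.54 mV

2.54 mV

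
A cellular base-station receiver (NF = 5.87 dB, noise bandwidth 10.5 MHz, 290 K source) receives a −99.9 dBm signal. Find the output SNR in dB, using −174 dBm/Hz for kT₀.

Noise floor: N = −174 + 10 log₁₀(B) + NF
10 log₁₀(1.05×10⁷) = 70.21 dB
N = −174 + 70.21 + 5.87 = −97.92 dBm
SNR = P_sig − N = −99.9 − (−97.92) = −1.98 dB → −2.0 dB

−2.0 dB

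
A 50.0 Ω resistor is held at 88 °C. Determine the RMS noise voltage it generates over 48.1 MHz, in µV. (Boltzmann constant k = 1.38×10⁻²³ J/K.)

6.92 µV

T = 88 °C + 273.15 = 361.15 K
V_n = √(4kTRB)
4kTRB = 4 × 1.38×10⁻²³ × 361.15 × 5.00×10¹ × 4.81×10⁷ = 4.79×10⁻¹¹ V²
V_n = √(4.79×10⁻¹¹) = 6.92×10⁻⁶ V = 6.92 µV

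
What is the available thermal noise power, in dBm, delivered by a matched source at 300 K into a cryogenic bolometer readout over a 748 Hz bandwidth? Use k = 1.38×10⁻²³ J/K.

P_n = kTB = 1.38×10⁻²³ × 300 × 7.48×10² = 3.10×10⁻¹⁸ W
In dBm: 10 log₁₀(3.10×10⁻¹⁸ / 10⁻³) = −145.1 dBm

−145.1 dBm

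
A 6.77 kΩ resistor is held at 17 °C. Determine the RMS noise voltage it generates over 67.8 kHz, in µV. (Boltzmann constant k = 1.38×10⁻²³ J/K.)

T = 17 °C + 273.15 = 290.15 K
V_n = √(4kTRB)
4kTRB = 4 × 1.38×10⁻²³ × 290.15 × 6.77×10³ × 6.78×10⁴ = 7.35×10⁻¹² V²
V_n = √(7.35×10⁻¹²) = 2.71×10⁻⁶ V = 2.71 µV

2.71 µV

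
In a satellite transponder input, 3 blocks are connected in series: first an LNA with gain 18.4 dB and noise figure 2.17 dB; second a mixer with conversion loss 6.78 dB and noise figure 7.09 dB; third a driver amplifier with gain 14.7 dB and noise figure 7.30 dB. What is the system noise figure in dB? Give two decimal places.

Convert to linear (a loss of L dB is a gain of −L dB): F_i = 10^(NF_i/10), G_i = 10^(G_i,dB/10)
  Stage 1: F_1 = 10^(2.17/10) = 1.648, G_1 = 10^(18.4/10) = 69.18
  Stage 2: F_2 = 10^(7.09/10) = 5.117, G_2 = 10^(−6.78/10) = 0.2099
  Stage 3: F_3 = 10^(7.30/10) = 5.370, G_3 = 10^(14.7/10) = 29.51
Friis cascade:
  F = 1.648 + (5.117 − 1)/69.18 + (5.370 − 1)/14.52 = 2.009
NF = 10 log₁₀(2.009) = 3.03 dB

3.03 dB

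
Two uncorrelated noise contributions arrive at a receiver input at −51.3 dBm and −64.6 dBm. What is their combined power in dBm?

Convert to linear, add, convert back:
P₁ = 7.41×10⁻⁹ W, P₂ = 3.47×10⁻¹⁰ W
P_tot = 7.76×10⁻⁹ W → 10 log₁₀(P_tot / 10⁻³) = −51.1 dBm

−51.1 dBm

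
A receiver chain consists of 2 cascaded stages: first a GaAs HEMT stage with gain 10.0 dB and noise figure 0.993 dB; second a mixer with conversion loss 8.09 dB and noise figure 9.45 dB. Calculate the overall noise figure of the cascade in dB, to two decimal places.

3.09 dB

Convert to linear (a loss of L dB is a gain of −L dB): F_i = 10^(NF_i/10), G_i = 10^(G_i,dB/10)
  Stage 1: F_1 = 10^(0.993/10) = 1.257, G_1 = 10^(10.0/10) = 10.00
  Stage 2: F_2 = 10^(9.45/10) = 8.810, G_2 = 10^(−8.09/10) = 0.1552
Friis cascade:
  F = 1.257 + (8.810 − 1)/10.00 = 2.038
NF = 10 log₁₀(2.038) = 3.09 dB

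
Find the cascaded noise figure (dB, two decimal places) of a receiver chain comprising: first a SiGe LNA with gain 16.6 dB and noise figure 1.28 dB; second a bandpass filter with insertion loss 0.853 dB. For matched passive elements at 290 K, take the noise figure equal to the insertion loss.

Convert to linear (a loss of L dB is a gain of −L dB): F_i = 10^(NF_i/10), G_i = 10^(G_i,dB/10)
  Stage 1: F_1 = 10^(1.28/10) = 1.343, G_1 = 10^(16.6/10) = 45.71
  Stage 2: F_2 = 10^(0.853/10) = 1.217, G_2 = 10^(−0.853/10) = 0.8217
Friis cascade:
  F = 1.343 + (1.217 − 1)/45.71 = 1.348
NF = 10 log₁₀(1.348) = 1.30 dB

1.30 dB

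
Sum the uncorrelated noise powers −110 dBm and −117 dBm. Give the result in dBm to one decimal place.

−109.2 dBm

Convert to linear, add, convert back:
P₁ = 1.00×10⁻¹⁴ W, P₂ = 2.00×10⁻¹⁵ W
P_tot = 1.20×10⁻¹⁴ W → 10 log₁₀(P_tot / 10⁻³) = −109.2 dBm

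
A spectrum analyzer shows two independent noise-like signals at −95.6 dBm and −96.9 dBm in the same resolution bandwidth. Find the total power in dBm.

Convert to linear, add, convert back:
P₁ = 2.75×10⁻¹³ W, P₂ = 2.04×10⁻¹³ W
P_tot = 4.80×10⁻¹³ W → 10 log₁₀(P_tot / 10⁻³) = −93.2 dBm

−93.2 dBm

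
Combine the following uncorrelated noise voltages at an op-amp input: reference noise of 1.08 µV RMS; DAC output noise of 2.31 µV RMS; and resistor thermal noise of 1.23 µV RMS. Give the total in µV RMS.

2.83 µV

Uncorrelated sources add in power (mean-square): V_tot = √(ΣV_i²)
V_tot = √[(1.08×10⁻⁶)² + (2.31×10⁻⁶)² + (1.23×10⁻⁶)²] = 2.83×10⁻⁶ V = 2.83 µV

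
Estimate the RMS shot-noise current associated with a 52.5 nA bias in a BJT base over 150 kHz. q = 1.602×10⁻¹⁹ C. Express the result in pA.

I_n = √(2qI·B)
2qI·B = 2 × 1.602×10⁻¹⁹ × 5.25×10⁻⁸ × 1.50×10⁵ = 2.52×10⁻²¹ A²
I_n = √(2.52×10⁻²¹) = 5.02×10⁻¹¹ A = 50.2 pA

50.2 pA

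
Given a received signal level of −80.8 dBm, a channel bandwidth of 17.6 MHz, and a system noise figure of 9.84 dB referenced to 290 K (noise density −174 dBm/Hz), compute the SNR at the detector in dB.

Noise floor: N = −174 + 10 log₁₀(B) + NF
10 log₁₀(1.76×10⁷) = 72.46 dB
N = −174 + 72.46 + 9.84 = −91.70 dBm
SNR = P_sig − N = −80.8 − (−91.70) = 10.90 dB → 10.9 dB

10.9 dB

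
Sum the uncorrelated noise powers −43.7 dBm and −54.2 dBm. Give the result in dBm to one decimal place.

Convert to linear, add, convert back:
P₁ = 4.27×10⁻⁸ W, P₂ = 3.80×10⁻⁹ W
P_tot = 4.65×10⁻⁸ W → 10 log₁₀(P_tot / 10⁻³) = −43.3 dBm

−43.3 dBm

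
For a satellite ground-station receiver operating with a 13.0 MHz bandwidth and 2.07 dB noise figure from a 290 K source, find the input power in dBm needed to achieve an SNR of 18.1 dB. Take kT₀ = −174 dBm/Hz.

−82.7 dBm

Sensitivity = −174 + 10 log₁₀(B) + NF + SNR_min
= −174 + 71.14 + 2.07 + 18.1
= −82.69 dBm → −82.7 dBm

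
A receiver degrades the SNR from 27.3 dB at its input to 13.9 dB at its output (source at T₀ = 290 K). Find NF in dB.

13.4 dB

NF (dB) = SNR_in(dB) − SNR_out(dB) when the source is at T₀
NF = 27.3 − 13.9 = 13.4 dB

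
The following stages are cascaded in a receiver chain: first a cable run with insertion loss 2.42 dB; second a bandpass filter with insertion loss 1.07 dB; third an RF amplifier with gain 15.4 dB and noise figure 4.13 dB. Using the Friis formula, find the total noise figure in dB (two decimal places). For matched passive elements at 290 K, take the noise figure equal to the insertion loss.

Convert to linear (a loss of L dB is a gain of −L dB): F_i = 10^(NF_i/10), G_i = 10^(G_i,dB/10)
  Stage 1: F_1 = 10^(2.42/10) = 1.746, G_1 = 10^(−2.42/10) = 0.5728
  Stage 2: F_2 = 10^(1.07/10) = 1.279, G_2 = 10^(−1.07/10) = 0.7816
  Stage 3: F_3 = 10^(4.13/10) = 2.588, G_3 = 10^(15.4/10) = 34.67
Friis cascade:
  F = 1.746 + (1.279 − 1)/0.5728 + (2.588 − 1)/0.4477 = 5.781
NF = 10 log₁₀(5.781) = 7.62 dB

7.62 dB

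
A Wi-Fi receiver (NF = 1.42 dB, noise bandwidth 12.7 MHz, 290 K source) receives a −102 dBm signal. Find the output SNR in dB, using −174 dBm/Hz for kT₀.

−0.5 dB

Noise floor: N = −174 + 10 log₁₀(B) + NF
10 log₁₀(1.27×10⁷) = 71.04 dB
N = −174 + 71.04 + 1.42 = −101.54 dBm
SNR = P_sig − N = −102 − (−101.54) = −0.46 dB → −0.5 dB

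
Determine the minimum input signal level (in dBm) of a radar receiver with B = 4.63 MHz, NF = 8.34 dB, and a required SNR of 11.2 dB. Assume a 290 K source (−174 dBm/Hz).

Sensitivity = −174 + 10 log₁₀(B) + NF + SNR_min
= −174 + 66.66 + 8.34 + 11.2
= −87.80 dBm → −87.8 dBm

−87.8 dBm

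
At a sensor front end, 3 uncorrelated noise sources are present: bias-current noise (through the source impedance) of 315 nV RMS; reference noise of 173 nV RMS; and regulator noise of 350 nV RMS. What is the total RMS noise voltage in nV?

Uncorrelated sources add in power (mean-square): V_tot = √(ΣV_i²)
V_tot = √[(3.15×10⁻⁷)² + (1.73×10⁻⁷)² + (3.50×10⁻⁷)²] = 5.02×10⁻⁷ V = 502 nV

502 nV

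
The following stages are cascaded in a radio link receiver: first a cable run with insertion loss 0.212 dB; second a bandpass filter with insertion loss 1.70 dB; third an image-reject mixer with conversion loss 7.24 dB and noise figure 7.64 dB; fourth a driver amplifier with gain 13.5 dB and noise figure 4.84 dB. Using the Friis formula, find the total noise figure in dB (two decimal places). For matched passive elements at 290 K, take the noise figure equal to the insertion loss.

Convert to linear (a loss of L dB is a gain of −L dB): F_i = 10^(NF_i/10), G_i = 10^(G_i,dB/10)
  Stage 1: F_1 = 10^(0.212/10) = 1.050, G_1 = 10^(−0.212/10) = 0.9524
  Stage 2: F_2 = 10^(1.70/10) = 1.479, G_2 = 10^(−1.70/10) = 0.6761
  Stage 3: F_3 = 10^(7.64/10) = 5.808, G_3 = 10^(−7.24/10) = 0.1888
  Stage 4: F_4 = 10^(4.84/10) = 3.048, G_4 = 10^(13.5/10) = 22.39
Friis cascade:
  F = 1.050 + (1.479 − 1)/0.9524 + (5.808 − 1)/0.6439 + (3.048 − 1)/0.1216 = 25.87
NF = 10 log₁₀(25.87) = 14.13 dB

14.13 dB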